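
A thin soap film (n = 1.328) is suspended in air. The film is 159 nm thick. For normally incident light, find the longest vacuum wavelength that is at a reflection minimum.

422 nm

Top surface (1.0 → 1.328): reflection off a higher-index medium gives a half-wave phase shift.
Bottom surface (1.328 → 1.0): reflection off a lower-index medium gives no phase shift.
The two reflections differ by half a wavelength.
For dark reflection here: 2 n t = m λ.
λ = 2 n t / m. The longest wavelength is m = 1: λ = 2 × 1.328 × 159 / 1.00 = 422 nm.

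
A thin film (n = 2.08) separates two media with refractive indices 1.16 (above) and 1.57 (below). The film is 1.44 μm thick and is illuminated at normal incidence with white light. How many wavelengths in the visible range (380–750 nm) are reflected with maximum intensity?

Top surface (1.16 → 2.08): reflection off a higher-index medium gives a half-wave phase shift.
Ray reflecting at the bottom interface goes from n = 2.08 toward n = 1.57: no phase shift.
Exactly one π shift → a net half-wave offset.
For bright reflection here: 2 n t = (m + ½) λ.
λ = 2 n t / (m + ½) = 5990 / (m + ½) nm.
m=7: 799 nm (IR); m=8: 705 nm (visible); m=9: 631 nm (visible); m=10: 571 nm (visible); m=11: 521 nm (visible); m=12: 479 nm (visible); m=13: 444 nm (visible); m=14: 413 nm (visible); m=15: 386 nm (visible); m=16: 363 nm (UV).

8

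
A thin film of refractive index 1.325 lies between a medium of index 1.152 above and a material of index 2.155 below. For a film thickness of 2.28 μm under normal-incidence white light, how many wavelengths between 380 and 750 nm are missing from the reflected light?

At the upper boundary (n = 1.152 to n = 1.325) the reflected ray undergoes a half-wave phase shift.
Ray reflecting at the bottom interface goes from n = 1.325 toward n = 2.155: a half-wave phase shift.
The two reflections carry the same phase change, so no net offset.
So the condition for destructive reflection is 2 n t = (m + ½) λ.
λ = 2 n t / (m + ½) = 6042 / (m + ½) nm.
m=7: 806 nm (IR); m=8: 711 nm (visible); m=9: 636 nm (visible); m=10: 575 nm (visible); m=11: 525 nm (visible); m=12: 483 nm (visible); m=13: 448 nm (visible); m=14: 417 nm (visible); m=15: 390 nm (visible); m=16: 366 nm (UV).

8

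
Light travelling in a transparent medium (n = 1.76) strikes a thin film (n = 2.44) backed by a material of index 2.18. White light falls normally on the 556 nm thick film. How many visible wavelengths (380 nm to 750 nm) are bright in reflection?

Ray reflecting at the top interface goes from n = 1.76 toward n = 2.44: a half-wave phase shift.
Ray reflecting at the bottom interface goes from n = 2.44 toward n = 2.18: no phase shift.
Exactly one π shift → a net half-wave offset.
For strong reflection here: 2 n t = (m + ½) λ.
λ = 2 n t / (m + ½) = 2713 / (m + ½) nm.
m=3: 775 nm (IR); m=4: 603 nm (visible); m=5: 493 nm (visible); m=6: 417 nm (visible); m=7: 362 nm (UV).

3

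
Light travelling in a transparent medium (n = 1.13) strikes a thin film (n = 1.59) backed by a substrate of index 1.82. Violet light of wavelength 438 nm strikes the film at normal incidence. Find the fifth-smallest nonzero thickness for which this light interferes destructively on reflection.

620 nm

Ray reflecting at the top interface goes from n = 1.13 toward n = 1.59: a half-wave phase shift.
At the lower boundary (n = 1.59 to n = 1.82) the reflected ray undergoes a half-wave phase shift.
The two reflections carry the same phase change, so no net offset.
With no net inversion, destructive interference in reflection requires 2 n t = (m + ½) λ.
The fifth-smallest nonzero thickness corresponds to m = 4: t = (m + ½) λ / (2 n) = 4.50 × 438 / (2 × 1.59) = 620 nm.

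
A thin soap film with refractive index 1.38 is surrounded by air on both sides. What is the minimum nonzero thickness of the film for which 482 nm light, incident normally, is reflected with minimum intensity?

175 nm

Ray reflecting at the top interface goes from n = 1.0 toward n = 1.38: a half-wave phase shift.
At the lower boundary (n = 1.38 to n = 1.0) the reflected ray undergoes no phase shift.
The two reflections differ by half a wavelength.
With one net inversion, destructive interference in reflection requires 2 n t = m λ.
Minimum nonzero at m = 1: t = λ / (2 n) = 482 / (2 × 1.38) = 175 nm.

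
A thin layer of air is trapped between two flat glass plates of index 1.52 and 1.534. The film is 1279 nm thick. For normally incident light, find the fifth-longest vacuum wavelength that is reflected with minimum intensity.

512 nm

Top surface (1.52 → 1.0): reflection off a lower-index medium gives no phase shift.
Bottom surface (1.0 → 1.534): reflection off a higher-index medium gives a half-wave phase shift.
The two reflections differ by half a wavelength.
So the condition for destructive reflection is 2 n t = m λ.
λ = 2 n t / m. The fifth-longest wavelength is m = 5: λ = 2 × 1.0 × 1279 / 5.00 = 512 nm.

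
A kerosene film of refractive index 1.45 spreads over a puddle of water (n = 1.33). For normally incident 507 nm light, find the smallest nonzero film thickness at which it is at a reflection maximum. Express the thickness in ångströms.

874 Å

Top surface (1.0 → 1.45): reflection off a higher-index medium gives a half-wave phase shift.
At the lower boundary (n = 1.45 to n = 1.33) the reflected ray undergoes no phase shift.
Exactly one π shift → a net half-wave offset.
With one net inversion, constructive interference in reflection requires 2 n t = (m + ½) λ.
Minimum at m = 0: t = λ / (4 n) = 507 / (4 × 1.45) = 87.4 nm.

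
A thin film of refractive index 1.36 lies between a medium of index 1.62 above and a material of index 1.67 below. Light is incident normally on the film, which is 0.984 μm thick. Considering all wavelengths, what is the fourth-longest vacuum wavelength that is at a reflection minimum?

669 nm

At the upper boundary (n = 1.62 to n = 1.36) the reflected ray undergoes no phase shift.
At the lower boundary (n = 1.36 to n = 1.67) the reflected ray undergoes a half-wave phase shift.
The two reflections differ by half a wavelength.
For weak reflection here: 2 n t = m λ.
λ = 2 n t / m. The fourth-longest wavelength is m = 4: λ = 2 × 1.36 × 984 / 4.00 = 669 nm.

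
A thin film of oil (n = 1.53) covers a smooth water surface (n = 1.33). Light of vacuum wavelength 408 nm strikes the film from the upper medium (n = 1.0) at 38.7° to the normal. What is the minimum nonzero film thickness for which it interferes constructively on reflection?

At the upper boundary (n = 1.0 to n = 1.53) the reflected ray undergoes a half-wave phase shift.
Bottom surface (1.53 → 1.33): reflection off a lower-index medium gives no phase shift.
The two reflections differ by half a wavelength.
With one net inversion, constructive interference in reflection requires 2 n t cos θ_r = (m + ½) λ.
Snell's law: 1.0 sin 38.7° = 1.53 sin θ_r → sin θ_r = 0.409, cos θ_r = 0.913.
Minimum at m = 0: t = λ / (4 n cos θ_r) = 408 / (4 × 1.53 × 0.913) = 73.0 nm.

73.0 nm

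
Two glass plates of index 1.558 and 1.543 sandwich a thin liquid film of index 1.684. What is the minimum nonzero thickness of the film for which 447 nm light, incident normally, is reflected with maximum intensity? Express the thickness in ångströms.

At the upper boundary (n = 1.558 to n = 1.684) the reflected ray undergoes a half-wave phase shift.
Ray reflecting at the bottom interface goes from n = 1.684 toward n = 1.543: no phase shift.
Net: one phase inversion between the two reflected rays.
For maximum reflection here: 2 n t = (m + ½) λ.
Minimum at m = 0: t = λ / (4 n) = 447 / (4 × 1.684) = 66.4 nm.

664 Å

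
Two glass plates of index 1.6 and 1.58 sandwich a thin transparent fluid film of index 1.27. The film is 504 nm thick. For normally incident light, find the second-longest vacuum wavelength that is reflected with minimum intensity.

640 nm

Top surface (1.6 → 1.27): reflection off a lower-index medium gives no phase shift.
Bottom surface (1.27 → 1.58): reflection off a higher-index medium gives a half-wave phase shift.
Exactly one π shift → a net half-wave offset.
So the condition for destructive reflection is 2 n t = m λ.
λ = 2 n t / m. The second-longest wavelength is m = 2: λ = 2 × 1.27 × 504 / 2.00 = 640 nm.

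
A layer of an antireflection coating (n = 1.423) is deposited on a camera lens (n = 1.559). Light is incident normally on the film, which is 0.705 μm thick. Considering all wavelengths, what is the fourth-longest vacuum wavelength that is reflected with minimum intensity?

573 nm

Ray reflecting at the top interface goes from n = 1.0 toward n = 1.423: a half-wave phase shift.
At the lower boundary (n = 1.423 to n = 1.559) the reflected ray undergoes a half-wave phase shift.
Net: no relative phase inversion (both shifts match).
For dark reflection here: 2 n t = (m + ½) λ.
λ = 2 n t / (m + ½). The fourth-longest wavelength is m = 3: λ = 2 × 1.423 × 705 / 3.50 = 573 nm.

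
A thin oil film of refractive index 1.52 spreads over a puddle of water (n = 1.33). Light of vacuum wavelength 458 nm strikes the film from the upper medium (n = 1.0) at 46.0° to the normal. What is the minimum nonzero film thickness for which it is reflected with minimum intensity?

171 nm

Top surface (1.0 → 1.52): reflection off a higher-index medium gives a half-wave phase shift.
At the lower boundary (n = 1.52 to n = 1.33) the reflected ray undergoes no phase shift.
The two reflections differ by half a wavelength.
With one net inversion, destructive interference in reflection requires 2 n t cos θ_r = m λ.
Snell's law: 1.0 sin 46.0° = 1.52 sin θ_r → sin θ_r = 0.473, cos θ_r = 0.881.
Minimum nonzero at m = 1: t = λ / (2 n cos θ_r) = 458 / (2 × 1.52 × 0.881) = 171 nm.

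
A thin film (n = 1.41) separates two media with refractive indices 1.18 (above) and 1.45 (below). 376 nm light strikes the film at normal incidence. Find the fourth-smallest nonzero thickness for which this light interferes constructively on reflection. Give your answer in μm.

0.533 μm

Ray reflecting at the top interface goes from n = 1.18 toward n = 1.41: a half-wave phase shift.
Bottom surface (1.41 → 1.45): reflection off a higher-index medium gives a half-wave phase shift.
Zero or two π shifts → no net half-wave offset.
For strong reflection here: 2 n t = m λ.
The fourth-smallest nonzero thickness corresponds to m = 4: t = m λ / (2 n) = 4.00 × 376 / (2 × 1.41) = 533 nm.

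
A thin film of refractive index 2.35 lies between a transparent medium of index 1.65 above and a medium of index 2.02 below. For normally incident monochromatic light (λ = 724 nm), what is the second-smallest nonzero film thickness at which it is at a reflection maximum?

Top surface (1.65 → 2.35): reflection off a higher-index medium gives a half-wave phase shift.
At the lower boundary (n = 2.35 to n = 2.02) the reflected ray undergoes no phase shift.
Net: one phase inversion between the two reflected rays.
So the condition for constructive reflection is 2 n t = (m + ½) λ.
The second-smallest nonzero thickness corresponds to m = 1: t = (m + ½) λ / (2 n) = 1.50 × 724 / (2 × 2.35) = 231 nm.

231 nm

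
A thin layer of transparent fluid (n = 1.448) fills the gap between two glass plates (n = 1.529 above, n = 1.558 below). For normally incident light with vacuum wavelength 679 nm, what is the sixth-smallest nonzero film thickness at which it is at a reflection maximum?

Top surface (1.529 → 1.448): reflection off a lower-index medium gives no phase shift.
Ray reflecting at the bottom interface goes from n = 1.448 toward n = 1.558: a half-wave phase shift.
Net: one phase inversion between the two reflected rays.
For maximum reflection here: 2 n t = (m + ½) λ.
The sixth-smallest nonzero thickness corresponds to m = 5: t = (m + ½) λ / (2 n) = 5.50 × 679 / (2 × 1.448) = 1290 nm.

1290 nm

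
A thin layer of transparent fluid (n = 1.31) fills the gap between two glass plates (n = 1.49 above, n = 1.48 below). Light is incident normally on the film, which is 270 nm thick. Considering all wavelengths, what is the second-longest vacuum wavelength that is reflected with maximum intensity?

472 nm

Top surface (1.49 → 1.31): reflection off a lower-index medium gives no phase shift.
Ray reflecting at the bottom interface goes from n = 1.31 toward n = 1.48: a half-wave phase shift.
Exactly one π shift → a net half-wave offset.
With one net inversion, constructive interference in reflection requires 2 n t = (m + ½) λ.
λ = 2 n t / (m + ½). The second-longest wavelength is m = 1: λ = 2 × 1.31 × 270 / 1.50 = 472 nm.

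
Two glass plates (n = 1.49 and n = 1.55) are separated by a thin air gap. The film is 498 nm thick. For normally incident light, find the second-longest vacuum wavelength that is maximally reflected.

664 nm

Top surface (1.49 → 1.0): reflection off a lower-index medium gives no phase shift.
At the lower boundary (n = 1.0 to n = 1.55) the reflected ray undergoes a half-wave phase shift.
The two reflections differ by half a wavelength.
So the condition for constructive reflection is 2 n t = (m + ½) λ.
λ = 2 n t / (m + ½). The second-longest wavelength is m = 1: λ = 2 × 1.0 × 498 / 1.50 = 664 nm.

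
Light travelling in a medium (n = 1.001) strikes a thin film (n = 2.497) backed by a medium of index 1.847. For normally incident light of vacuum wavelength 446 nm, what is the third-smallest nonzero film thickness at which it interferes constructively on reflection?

223 nm

At the upper boundary (n = 1.001 to n = 2.497) the reflected ray undergoes a half-wave phase shift.
Ray reflecting at the bottom interface goes from n = 2.497 toward n = 1.847: no phase shift.
The two reflections differ by half a wavelength.
For strong reflection here: 2 n t = (m + ½) λ.
The third-smallest nonzero thickness corresponds to m = 2: t = (m + ½) λ / (2 n) = 2.50 × 446 / (2 × 2.497) = 223 nm.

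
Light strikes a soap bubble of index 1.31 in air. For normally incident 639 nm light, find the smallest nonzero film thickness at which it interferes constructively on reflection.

Ray reflecting at the top interface goes from n = 1.0 toward n = 1.31: a half-wave phase shift.
Ray reflecting at the bottom interface goes from n = 1.31 toward n = 1.0: no phase shift.
Net: one phase inversion between the two reflected rays.
So the condition for constructive reflection is 2 n t = (m + ½) λ.
Minimum at m = 0: t = λ / (4 n) = 639 / (4 × 1.31) = 122 nm.

122 nm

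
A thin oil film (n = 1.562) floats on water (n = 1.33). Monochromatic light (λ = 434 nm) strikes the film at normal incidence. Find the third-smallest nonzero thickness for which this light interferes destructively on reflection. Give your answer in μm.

Top surface (1.0 → 1.562): reflection off a higher-index medium gives a half-wave phase shift.
Bottom surface (1.562 → 1.33): reflection off a lower-index medium gives no phase shift.
Net: one phase inversion between the two reflected rays.
So the condition for destructive reflection is 2 n t = m λ.
The third-smallest nonzero thickness corresponds to m = 3: t = m λ / (2 n) = 3.00 × 434 / (2 × 1.562) = 417 nm.

0.417 μm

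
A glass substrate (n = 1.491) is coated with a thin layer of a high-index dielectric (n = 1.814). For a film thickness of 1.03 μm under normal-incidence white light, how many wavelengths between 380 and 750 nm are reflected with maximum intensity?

5

Ray reflecting at the top interface goes from n = 1.0 toward n = 1.814: a half-wave phase shift.
Bottom surface (1.814 → 1.491): reflection off a lower-index medium gives no phase shift.
Exactly one π shift → a net half-wave offset.
With one net inversion, constructive interference in reflection requires 2 n t = (m + ½) λ.
λ = 2 n t / (m + ½) = 3737 / (m + ½) nm.
m=4: 830 nm (IR); m=5: 679 nm (visible); m=6: 575 nm (visible); m=7: 498 nm (visible); m=8: 440 nm (visible); m=9: 393 nm (visible); m=10: 356 nm (UV).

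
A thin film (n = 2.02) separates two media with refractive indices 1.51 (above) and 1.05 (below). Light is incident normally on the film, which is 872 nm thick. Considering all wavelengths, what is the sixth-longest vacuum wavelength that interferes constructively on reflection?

641 nm

At the upper boundary (n = 1.51 to n = 2.02) the reflected ray undergoes a half-wave phase shift.
Ray reflecting at the bottom interface goes from n = 2.02 toward n = 1.05: no phase shift.
Exactly one π shift → a net half-wave offset.
For strong reflection here: 2 n t = (m + ½) λ.
λ = 2 n t / (m + ½). The sixth-longest wavelength is m = 5: λ = 2 × 2.02 × 872 / 5.50 = 641 nm.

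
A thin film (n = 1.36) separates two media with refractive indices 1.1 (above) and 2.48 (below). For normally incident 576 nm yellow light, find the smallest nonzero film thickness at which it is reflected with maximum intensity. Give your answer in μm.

0.212 μm

At the upper boundary (n = 1.1 to n = 1.36) the reflected ray undergoes a half-wave phase shift.
Bottom surface (1.36 → 2.48): reflection off a higher-index medium gives a half-wave phase shift.
The two reflections carry the same phase change, so no net offset.
For bright reflection here: 2 n t = m λ.
Minimum nonzero at m = 1: t = λ / (2 n) = 576 / (2 × 1.36) = 212 nm.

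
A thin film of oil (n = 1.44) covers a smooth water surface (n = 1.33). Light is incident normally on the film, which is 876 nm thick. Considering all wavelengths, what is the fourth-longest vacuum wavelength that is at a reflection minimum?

At the upper boundary (n = 1.0 to n = 1.44) the reflected ray undergoes a half-wave phase shift.
Ray reflecting at the bottom interface goes from n = 1.44 toward n = 1.33: no phase shift.
Net: one phase inversion between the two reflected rays.
With one net inversion, destructive interference in reflection requires 2 n t = m λ.
λ = 2 n t / m. The fourth-longest wavelength is m = 4: λ = 2 × 1.44 × 876 / 4.00 = 631 nm.

631 nm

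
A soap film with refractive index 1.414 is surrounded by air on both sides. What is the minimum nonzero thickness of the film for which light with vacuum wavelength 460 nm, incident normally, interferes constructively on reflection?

81.3 nm

Top surface (1.0 → 1.414): reflection off a higher-index medium gives a half-wave phase shift.
At the lower boundary (n = 1.414 to n = 1.0) the reflected ray undergoes no phase shift.
Net: one phase inversion between the two reflected rays.
With one net inversion, constructive interference in reflection requires 2 n t = (m + ½) λ.
Minimum at m = 0: t = λ / (4 n) = 460 / (4 × 1.414) = 81.3 nm.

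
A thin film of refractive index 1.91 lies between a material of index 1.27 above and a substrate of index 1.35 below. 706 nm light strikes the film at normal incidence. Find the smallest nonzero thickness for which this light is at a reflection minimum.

Ray reflecting at the top interface goes from n = 1.27 toward n = 1.91: a half-wave phase shift.
Ray reflecting at the bottom interface goes from n = 1.91 toward n = 1.35: no phase shift.
Exactly one π shift → a net half-wave offset.
With one net inversion, destructive interference in reflection requires 2 n t = m λ.
The smallest nonzero thickness corresponds to m = 1: t = m λ / (2 n) = 1.00 × 706 / (2 × 1.91) = 185 nm.

185 nm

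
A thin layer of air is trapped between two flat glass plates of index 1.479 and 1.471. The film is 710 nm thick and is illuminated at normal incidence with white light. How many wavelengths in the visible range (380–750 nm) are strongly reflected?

At the upper boundary (n = 1.479 to n = 1.0) the reflected ray undergoes no phase shift.
Ray reflecting at the bottom interface goes from n = 1.0 toward n = 1.471: a half-wave phase shift.
Net: one phase inversion between the two reflected rays.
So the condition for constructive reflection is 2 n t = (m + ½) λ.
λ = 2 n t / (m + ½) = 1420 / (m + ½) nm.
m=1: 947 nm (IR); m=2: 568 nm (visible); m=3: 406 nm (visible); m=4: 316 nm (UV).

2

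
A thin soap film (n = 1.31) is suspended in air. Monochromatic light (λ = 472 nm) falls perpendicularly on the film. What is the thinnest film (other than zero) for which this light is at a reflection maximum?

90.1 nm

At the upper boundary (n = 1.0 to n = 1.31) the reflected ray undergoes a half-wave phase shift.
At the lower boundary (n = 1.31 to n = 1.0) the reflected ray undergoes no phase shift.
The two reflections differ by half a wavelength.
With one net inversion, constructive interference in reflection requires 2 n t = (m + ½) λ.
Minimum at m = 0: t = λ / (4 n) = 472 / (4 × 1.31) = 90.1 nm.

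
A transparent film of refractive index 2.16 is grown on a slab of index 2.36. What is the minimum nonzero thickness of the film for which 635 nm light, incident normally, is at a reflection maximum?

147 nm

At the upper boundary (n = 1.0 to n = 2.16) the reflected ray undergoes a half-wave phase shift.
Ray reflecting at the bottom interface goes from n = 2.16 toward n = 2.36: a half-wave phase shift.
Zero or two π shifts → no net half-wave offset.
So the condition for constructive reflection is 2 n t = m λ.
Minimum nonzero at m = 1: t = λ / (2 n) = 635 / (2 × 2.16) = 147 nm.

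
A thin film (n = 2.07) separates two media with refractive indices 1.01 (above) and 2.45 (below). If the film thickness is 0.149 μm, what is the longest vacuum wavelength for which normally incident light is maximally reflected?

Top surface (1.01 → 2.07): reflection off a higher-index medium gives a half-wave phase shift.
Bottom surface (2.07 → 2.45): reflection off a higher-index medium gives a half-wave phase shift.
Zero or two π shifts → no net half-wave offset.
With no net inversion, constructive interference in reflection requires 2 n t = m λ.
λ = 2 n t / m. The longest wavelength is m = 1: λ = 2 × 2.07 × 149 / 1.00 = 617 nm.

617 nm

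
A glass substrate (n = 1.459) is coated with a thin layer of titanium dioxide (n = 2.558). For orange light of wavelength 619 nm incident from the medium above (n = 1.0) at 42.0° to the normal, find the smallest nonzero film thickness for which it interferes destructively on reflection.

125 nm

At the upper boundary (n = 1.0 to n = 2.558) the reflected ray undergoes a half-wave phase shift.
Ray reflecting at the bottom interface goes from n = 2.558 toward n = 1.459: no phase shift.
Net: one phase inversion between the two reflected rays.
So the condition for destructive reflection is 2 n t cos θ_r = m λ.
Snell's law: 1.0 sin 42.0° = 2.558 sin θ_r → sin θ_r = 0.262, cos θ_r = 0.965.
Minimum nonzero at m = 1: t = λ / (2 n cos θ_r) = 619 / (2 × 2.558 × 0.965) = 125 nm.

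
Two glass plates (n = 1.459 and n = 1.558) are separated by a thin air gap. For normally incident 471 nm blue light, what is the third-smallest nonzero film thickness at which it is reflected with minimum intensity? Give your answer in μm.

At the upper boundary (n = 1.459 to n = 1.0) the reflected ray undergoes no phase shift.
Bottom surface (1.0 → 1.558): reflection off a higher-index medium gives a half-wave phase shift.
Net: one phase inversion between the two reflected rays.
For minimum reflection here: 2 n t = m λ.
The third-smallest nonzero thickness corresponds to m = 3: t = m λ / (2 n) = 3.00 × 471 / (2 × 1.0) = 707 nm.

0.707 μm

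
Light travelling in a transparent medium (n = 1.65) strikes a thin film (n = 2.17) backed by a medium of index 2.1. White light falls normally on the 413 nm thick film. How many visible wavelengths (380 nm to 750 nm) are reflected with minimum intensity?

2

Ray reflecting at the top interface goes from n = 1.65 toward n = 2.17: a half-wave phase shift.
Ray reflecting at the bottom interface goes from n = 2.17 toward n = 2.1: no phase shift.
Net: one phase inversion between the two reflected rays.
With one net inversion, destructive interference in reflection requires 2 n t = m λ.
λ = 2 n t / m = 1792 / m nm.
m=2: 896 nm (IR); m=3: 597 nm (visible); m=4: 448 nm (visible); m=5: 358 nm (UV).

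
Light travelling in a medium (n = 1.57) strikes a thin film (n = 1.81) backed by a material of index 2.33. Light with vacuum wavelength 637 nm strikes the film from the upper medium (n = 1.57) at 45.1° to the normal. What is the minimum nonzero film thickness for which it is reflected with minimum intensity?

At the upper boundary (n = 1.57 to n = 1.81) the reflected ray undergoes a half-wave phase shift.
Bottom surface (1.81 → 2.33): reflection off a higher-index medium gives a half-wave phase shift.
Net: no relative phase inversion (both shifts match).
For dark reflection here: 2 n t cos θ_r = (m + ½) λ.
Snell's law: 1.57 sin 45.1° = 1.81 sin θ_r → sin θ_r = 0.614, cos θ_r = 0.789.
Minimum at m = 0: t = λ / (4 n cos θ_r) = 637 / (4 × 1.81 × 0.789) = 112 nm.

112 nm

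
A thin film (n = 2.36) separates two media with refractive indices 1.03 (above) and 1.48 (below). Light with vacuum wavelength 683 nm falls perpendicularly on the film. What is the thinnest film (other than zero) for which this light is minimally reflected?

Ray reflecting at the top interface goes from n = 1.03 toward n = 2.36: a half-wave phase shift.
At the lower boundary (n = 2.36 to n = 1.48) the reflected ray undergoes no phase shift.
The two reflections differ by half a wavelength.
So the condition for destructive reflection is 2 n t = m λ.
Minimum nonzero at m = 1: t = λ / (2 n) = 683 / (2 × 2.36) = 145 nm.

145 nm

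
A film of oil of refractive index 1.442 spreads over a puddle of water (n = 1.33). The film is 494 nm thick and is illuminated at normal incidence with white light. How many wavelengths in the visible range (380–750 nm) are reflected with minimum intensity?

2

At the upper boundary (n = 1.0 to n = 1.442) the reflected ray undergoes a half-wave phase shift.
Bottom surface (1.442 → 1.33): reflection off a lower-index medium gives no phase shift.
Exactly one π shift → a net half-wave offset.
With one net inversion, destructive interference in reflection requires 2 n t = m λ.
λ = 2 n t / m = 1425 / m nm.
m=1: 1425 nm (IR); m=2: 712 nm (visible); m=3: 475 nm (visible); m=4: 356 nm (UV).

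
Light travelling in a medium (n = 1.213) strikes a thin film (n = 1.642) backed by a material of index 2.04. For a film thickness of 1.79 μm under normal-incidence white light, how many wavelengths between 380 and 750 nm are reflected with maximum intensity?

8

Ray reflecting at the top interface goes from n = 1.213 toward n = 1.642: a half-wave phase shift.
Ray reflecting at the bottom interface goes from n = 1.642 toward n = 2.04: a half-wave phase shift.
The two reflections carry the same phase change, so no net offset.
So the condition for constructive reflection is 2 n t = m λ.
λ = 2 n t / m = 5878 / m nm.
m=7: 840 nm (IR); m=8: 735 nm (visible); m=9: 653 nm (visible); m=10: 588 nm (visible); m=11: 534 nm (visible); m=12: 490 nm (visible); m=13: 452 nm (visible); m=14: 420 nm (visible); m=15: 392 nm (visible); m=16: 367 nm (UV).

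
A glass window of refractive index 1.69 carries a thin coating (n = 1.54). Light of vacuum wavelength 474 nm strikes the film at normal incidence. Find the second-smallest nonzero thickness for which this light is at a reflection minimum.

231 nm

Top surface (1.0 → 1.54): reflection off a higher-index medium gives a half-wave phase shift.
Ray reflecting at the bottom interface goes from n = 1.54 toward n = 1.69: a half-wave phase shift.
Zero or two π shifts → no net half-wave offset.
So the condition for destructive reflection is 2 n t = (m + ½) λ.
The second-smallest nonzero thickness corresponds to m = 1: t = (m + ½) λ / (2 n) = 1.50 × 474 / (2 × 1.54) = 231 nm.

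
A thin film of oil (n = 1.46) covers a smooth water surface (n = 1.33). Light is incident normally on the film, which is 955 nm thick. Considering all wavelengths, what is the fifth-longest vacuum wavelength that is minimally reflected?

558 nm

At the upper boundary (n = 1.0 to n = 1.46) the reflected ray undergoes a half-wave phase shift.
Bottom surface (1.46 → 1.33): reflection off a lower-index medium gives no phase shift.
Net: one phase inversion between the two reflected rays.
For dark reflection here: 2 n t = m λ.
λ = 2 n t / m. The fifth-longest wavelength is m = 5: λ = 2 × 1.46 × 955 / 5.00 = 558 nm.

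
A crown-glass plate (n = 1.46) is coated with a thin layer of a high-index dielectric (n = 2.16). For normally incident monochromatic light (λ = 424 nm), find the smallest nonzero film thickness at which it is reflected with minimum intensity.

Ray reflecting at the top interface goes from n = 1.0 toward n = 2.16: a half-wave phase shift.
Ray reflecting at the bottom interface goes from n = 2.16 toward n = 1.46: no phase shift.
Net: one phase inversion between the two reflected rays.
So the condition for destructive reflection is 2 n t = m λ.
Minimum nonzero at m = 1: t = λ / (2 n) = 424 / (2 × 2.16) = 98.1 nm.

98.1 nm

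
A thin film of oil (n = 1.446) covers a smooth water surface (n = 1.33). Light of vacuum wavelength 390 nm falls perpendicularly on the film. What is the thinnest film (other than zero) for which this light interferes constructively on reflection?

Ray reflecting at the top interface goes from n = 1.0 toward n = 1.446: a half-wave phase shift.
Ray reflecting at the bottom interface goes from n = 1.446 toward n = 1.33: no phase shift.
Net: one phase inversion between the two reflected rays.
With one net inversion, constructive interference in reflection requires 2 n t = (m + ½) λ.
Minimum at m = 0: t = λ / (4 n) = 390 / (4 × 1.446) = 67.4 nm.

67.4 nm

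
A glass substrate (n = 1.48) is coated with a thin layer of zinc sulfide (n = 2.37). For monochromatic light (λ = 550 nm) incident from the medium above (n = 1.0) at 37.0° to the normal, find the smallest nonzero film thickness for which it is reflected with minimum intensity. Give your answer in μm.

Top surface (1.0 → 2.37): reflection off a higher-index medium gives a half-wave phase shift.
Ray reflecting at the bottom interface goes from n = 2.37 toward n = 1.48: no phase shift.
The two reflections differ by half a wavelength.
With one net inversion, destructive interference in reflection requires 2 n t cos θ_r = m λ.
Snell's law: 1.0 sin 37.0° = 2.37 sin θ_r → sin θ_r = 0.254, cos θ_r = 0.967.
Minimum nonzero at m = 1: t = λ / (2 n cos θ_r) = 550 / (2 × 2.37 × 0.967) = 120 nm.

0.120 μm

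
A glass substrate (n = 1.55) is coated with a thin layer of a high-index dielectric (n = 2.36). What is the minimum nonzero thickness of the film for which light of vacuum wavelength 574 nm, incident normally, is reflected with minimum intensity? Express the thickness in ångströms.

1216 Å

Top surface (1.0 → 2.36): reflection off a higher-index medium gives a half-wave phase shift.
At the lower boundary (n = 2.36 to n = 1.55) the reflected ray undergoes no phase shift.
The two reflections differ by half a wavelength.
So the condition for destructive reflection is 2 n t = m λ.
Minimum nonzero at m = 1: t = λ / (2 n) = 574 / (2 × 2.36) = 122 nm.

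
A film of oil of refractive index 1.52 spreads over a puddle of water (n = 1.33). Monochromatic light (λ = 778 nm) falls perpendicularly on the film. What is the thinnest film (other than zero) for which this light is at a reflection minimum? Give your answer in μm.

0.256 μm

At the upper boundary (n = 1.0 to n = 1.52) the reflected ray undergoes a half-wave phase shift.
At the lower boundary (n = 1.52 to n = 1.33) the reflected ray undergoes no phase shift.
Net: one phase inversion between the two reflected rays.
For minimum reflection here: 2 n t = m λ.
Minimum nonzero at m = 1: t = λ / (2 n) = 778 / (2 × 1.52) = 256 nm.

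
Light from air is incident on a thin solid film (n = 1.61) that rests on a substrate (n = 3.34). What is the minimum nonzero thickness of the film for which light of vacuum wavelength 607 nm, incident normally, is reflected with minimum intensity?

94.3 nm

At the upper boundary (n = 1.0 to n = 1.61) the reflected ray undergoes a half-wave phase shift.
Bottom surface (1.61 → 3.34): reflection off a higher-index medium gives a half-wave phase shift.
The two reflections carry the same phase change, so no net offset.
So the condition for destructive reflection is 2 n t = (m + ½) λ.
Minimum at m = 0: t = λ / (4 n) = 607 / (4 × 1.61) = 94.3 nm.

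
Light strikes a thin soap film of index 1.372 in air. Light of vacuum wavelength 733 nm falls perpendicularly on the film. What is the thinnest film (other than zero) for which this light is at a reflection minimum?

At the upper boundary (n = 1.0 to n = 1.372) the reflected ray undergoes a half-wave phase shift.
Ray reflecting at the bottom interface goes from n = 1.372 toward n = 1.0: no phase shift.
Exactly one π shift → a net half-wave offset.
With one net inversion, destructive interference in reflection requires 2 n t = m λ.
Minimum nonzero at m = 1: t = λ / (2 n) = 733 / (2 × 1.372) = 267 nm.

267 nm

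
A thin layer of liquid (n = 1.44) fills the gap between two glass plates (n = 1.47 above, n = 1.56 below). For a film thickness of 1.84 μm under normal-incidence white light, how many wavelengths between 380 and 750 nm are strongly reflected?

Ray reflecting at the top interface goes from n = 1.47 toward n = 1.44: no phase shift.
Bottom surface (1.44 → 1.56): reflection off a higher-index medium gives a half-wave phase shift.
Exactly one π shift → a net half-wave offset.
For bright reflection here: 2 n t = (m + ½) λ.
λ = 2 n t / (m + ½) = 5299 / (m + ½) nm.
m=6: 815 nm (IR); m=7: 707 nm (visible); m=8: 623 nm (visible); m=9: 558 nm (visible); m=10: 505 nm (visible); m=11: 461 nm (visible); m=12: 424 nm (visible); m=13: 393 nm (visible); m=14: 365 nm (UV).

7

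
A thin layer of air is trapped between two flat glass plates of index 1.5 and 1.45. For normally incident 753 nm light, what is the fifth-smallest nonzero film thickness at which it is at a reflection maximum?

Ray reflecting at the top interface goes from n = 1.5 toward n = 1.0: no phase shift.
Bottom surface (1.0 → 1.45): reflection off a higher-index medium gives a half-wave phase shift.
Net: one phase inversion between the two reflected rays.
So the condition for constructive reflection is 2 n t = (m + ½) λ.
The fifth-smallest nonzero thickness corresponds to m = 4: t = (m + ½) λ / (2 n) = 4.50 × 753 / (2 × 1.0) = 1694 nm.

1694 nm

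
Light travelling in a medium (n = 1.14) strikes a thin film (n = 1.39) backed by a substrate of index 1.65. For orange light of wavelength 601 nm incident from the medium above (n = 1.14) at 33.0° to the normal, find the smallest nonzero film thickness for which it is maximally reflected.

242 nm

At the upper boundary (n = 1.14 to n = 1.39) the reflected ray undergoes a half-wave phase shift.
At the lower boundary (n = 1.39 to n = 1.65) the reflected ray undergoes a half-wave phase shift.
Net: no relative phase inversion (both shifts match).
With no net inversion, constructive interference in reflection requires 2 n t cos θ_r = m λ.
Snell's law: 1.14 sin 33.0° = 1.39 sin θ_r → sin θ_r = 0.447, cos θ_r = 0.895.
Minimum nonzero at m = 1: t = λ / (2 n cos θ_r) = 601 / (2 × 1.39 × 0.895) = 242 nm.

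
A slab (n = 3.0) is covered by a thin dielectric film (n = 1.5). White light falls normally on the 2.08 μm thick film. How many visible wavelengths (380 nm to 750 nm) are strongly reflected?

8

Top surface (1.0 → 1.5): reflection off a higher-index medium gives a half-wave phase shift.
At the lower boundary (n = 1.5 to n = 3.0) the reflected ray undergoes a half-wave phase shift.
The two reflections carry the same phase change, so no net offset.
For strong reflection here: 2 n t = m λ.
λ = 2 n t / m = 6240 / m nm.
m=8: 780 nm (IR); m=9: 693 nm (visible); m=10: 624 nm (visible); m=11: 567 nm (visible); m=12: 520 nm (visible); m=13: 480 nm (visible); m=14: 446 nm (visible); m=15: 416 nm (visible); m=16: 390 nm (visible); m=17: 367 nm (UV).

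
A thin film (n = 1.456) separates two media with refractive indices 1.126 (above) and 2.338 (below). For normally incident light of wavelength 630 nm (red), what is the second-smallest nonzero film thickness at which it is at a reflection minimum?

325 nm

Ray reflecting at the top interface goes from n = 1.126 toward n = 1.456: a half-wave phase shift.
At the lower boundary (n = 1.456 to n = 2.338) the reflected ray undergoes a half-wave phase shift.
The two reflections carry the same phase change, so no net offset.
For minimum reflection here: 2 n t = (m + ½) λ.
The second-smallest nonzero thickness corresponds to m = 1: t = (m + ½) λ / (2 n) = 1.50 × 630 / (2 × 1.456) = 325 nm.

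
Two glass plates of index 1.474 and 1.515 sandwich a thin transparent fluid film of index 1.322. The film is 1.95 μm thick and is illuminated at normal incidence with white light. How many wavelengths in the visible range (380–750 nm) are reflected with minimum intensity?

At the upper boundary (n = 1.474 to n = 1.322) the reflected ray undergoes no phase shift.
At the lower boundary (n = 1.322 to n = 1.515) the reflected ray undergoes a half-wave phase shift.
Net: one phase inversion between the two reflected rays.
With one net inversion, destructive interference in reflection requires 2 n t = m λ.
λ = 2 n t / m = 5156 / m nm.
m=6: 859 nm (IR); m=7: 737 nm (visible); m=8: 644 nm (visible); m=9: 573 nm (visible); m=10: 516 nm (visible); m=11: 469 nm (visible); m=12: 430 nm (visible); m=13: 397 nm (visible); m=14: 368 nm (UV).

7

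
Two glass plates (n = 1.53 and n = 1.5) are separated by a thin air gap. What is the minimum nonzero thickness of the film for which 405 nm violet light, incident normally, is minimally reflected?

203 nm

At the upper boundary (n = 1.53 to n = 1.0) the reflected ray undergoes no phase shift.
At the lower boundary (n = 1.0 to n = 1.5) the reflected ray undergoes a half-wave phase shift.
Exactly one π shift → a net half-wave offset.
With one net inversion, destructive interference in reflection requires 2 n t = m λ.
Minimum nonzero at m = 1: t = λ / (2 n) = 405 / (2 × 1.0) = 203 nm.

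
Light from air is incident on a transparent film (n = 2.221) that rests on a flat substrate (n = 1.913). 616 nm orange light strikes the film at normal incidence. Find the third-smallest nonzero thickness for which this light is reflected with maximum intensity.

Top surface (1.0 → 2.221): reflection off a higher-index medium gives a half-wave phase shift.
Bottom surface (2.221 → 1.913): reflection off a lower-index medium gives no phase shift.
Exactly one π shift → a net half-wave offset.
So the condition for constructive reflection is 2 n t = (m + ½) λ.
The third-smallest nonzero thickness corresponds to m = 2: t = (m + ½) λ / (2 n) = 2.50 × 616 / (2 × 2.221) = 347 nm.

347 nm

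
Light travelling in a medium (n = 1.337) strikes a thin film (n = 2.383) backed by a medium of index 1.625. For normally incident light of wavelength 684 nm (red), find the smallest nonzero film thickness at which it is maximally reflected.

71.8 nm

At the upper boundary (n = 1.337 to n = 2.383) the reflected ray undergoes a half-wave phase shift.
Bottom surface (2.383 → 1.625): reflection off a lower-index medium gives no phase shift.
Net: one phase inversion between the two reflected rays.
For strong reflection here: 2 n t = (m + ½) λ.
Minimum at m = 0: t = λ / (4 n) = 684 / (4 × 2.383) = 71.8 nm.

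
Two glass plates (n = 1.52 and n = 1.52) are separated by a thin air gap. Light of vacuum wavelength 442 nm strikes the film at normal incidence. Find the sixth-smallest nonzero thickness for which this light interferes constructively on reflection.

1216 nm

At the upper boundary (n = 1.52 to n = 1.0) the reflected ray undergoes no phase shift.
Bottom surface (1.0 → 1.52): reflection off a higher-index medium gives a half-wave phase shift.
Net: one phase inversion between the two reflected rays.
For bright reflection here: 2 n t = (m + ½) λ.
The sixth-smallest nonzero thickness corresponds to m = 5: t = (m + ½) λ / (2 n) = 5.50 × 442 / (2 × 1.0) = 1216 nm.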